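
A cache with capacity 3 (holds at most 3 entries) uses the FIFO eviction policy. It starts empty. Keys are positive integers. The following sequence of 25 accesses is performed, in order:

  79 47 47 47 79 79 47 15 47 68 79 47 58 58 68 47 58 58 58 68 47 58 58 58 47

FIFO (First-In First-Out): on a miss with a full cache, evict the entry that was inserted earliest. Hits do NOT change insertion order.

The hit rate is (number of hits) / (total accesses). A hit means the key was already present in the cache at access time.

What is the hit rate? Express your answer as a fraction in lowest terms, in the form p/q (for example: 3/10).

FIFO simulation (capacity=3):
  1. access 79: MISS. Cache (old->new): [79]
  2. access 47: MISS. Cache (old->new): [79 47]
  3. access 47: HIT. Cache (old->new): [79 47]
  4. access 47: HIT. Cache (old->new): [79 47]
  5. access 79: HIT. Cache (old->new): [79 47]
  6. access 79: HIT. Cache (old->new): [79 47]
  7. access 47: HIT. Cache (old->new): [79 47]
  8. access 15: MISS. Cache (old->new): [79 47 15]
  9. access 47: HIT. Cache (old->new): [79 47 15]
  10. access 68: MISS, evict 79. Cache (old->new): [47 15 68]
  11. access 79: MISS, evict 47. Cache (old->new): [15 68 79]
  12. access 47: MISS, evict 15. Cache (old->new): [68 79 47]
  13. access 58: MISS, evict 68. Cache (old->new): [79 47 58]
  14. access 58: HIT. Cache (old->new): [79 47 58]
  15. access 68: MISS, evict 79. Cache (old->new): [47 58 68]
  16. access 47: HIT. Cache (old->new): [47 58 68]
  17. access 58: HIT. Cache (old->new): [47 58 68]
  18. access 58: HIT. Cache (old->new): [47 58 68]
  19. access 58: HIT. Cache (old->new): [47 58 68]
  20. access 68: HIT. Cache (old->new): [47 58 68]
  21. access 47: HIT. Cache (old->new): [47 58 68]
  22. access 58: HIT. Cache (old->new): [47 58 68]
  23. access 58: HIT. Cache (old->new): [47 58 68]
  24. access 58: HIT. Cache (old->new): [47 58 68]
  25. access 47: HIT. Cache (old->new): [47 58 68]
Total: 17 hits, 8 misses, 5 evictions

Hit rate = 17/25

Answer: 17/25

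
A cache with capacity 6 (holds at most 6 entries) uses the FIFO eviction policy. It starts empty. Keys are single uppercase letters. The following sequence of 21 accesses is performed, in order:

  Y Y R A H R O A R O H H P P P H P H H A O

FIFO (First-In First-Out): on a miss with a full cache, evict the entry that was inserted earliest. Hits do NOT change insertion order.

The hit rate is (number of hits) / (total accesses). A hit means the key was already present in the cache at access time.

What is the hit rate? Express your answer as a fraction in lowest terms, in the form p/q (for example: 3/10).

Answer: 5/7

Derivation:
FIFO simulation (capacity=6):
  1. access Y: MISS. Cache (old->new): [Y]
  2. access Y: HIT. Cache (old->new): [Y]
  3. access R: MISS. Cache (old->new): [Y R]
  4. access A: MISS. Cache (old->new): [Y R A]
  5. access H: MISS. Cache (old->new): [Y R A H]
  6. access R: HIT. Cache (old->new): [Y R A H]
  7. access O: MISS. Cache (old->new): [Y R A H O]
  8. access A: HIT. Cache (old->new): [Y R A H O]
  9. access R: HIT. Cache (old->new): [Y R A H O]
  10. access O: HIT. Cache (old->new): [Y R A H O]
  11. access H: HIT. Cache (old->new): [Y R A H O]
  12. access H: HIT. Cache (old->new): [Y R A H O]
  13. access P: MISS. Cache (old->new): [Y R A H O P]
  14. access P: HIT. Cache (old->new): [Y R A H O P]
  15. access P: HIT. Cache (old->new): [Y R A H O P]
  16. access H: HIT. Cache (old->new): [Y R A H O P]
  17. access P: HIT. Cache (old->new): [Y R A H O P]
  18. access H: HIT. Cache (old->new): [Y R A H O P]
  19. access H: HIT. Cache (old->new): [Y R A H O P]
  20. access A: HIT. Cache (old->new): [Y R A H O P]
  21. access O: HIT. Cache (old->new): [Y R A H O P]
Total: 15 hits, 6 misses, 0 evictions

Hit rate = 15/21 = 5/7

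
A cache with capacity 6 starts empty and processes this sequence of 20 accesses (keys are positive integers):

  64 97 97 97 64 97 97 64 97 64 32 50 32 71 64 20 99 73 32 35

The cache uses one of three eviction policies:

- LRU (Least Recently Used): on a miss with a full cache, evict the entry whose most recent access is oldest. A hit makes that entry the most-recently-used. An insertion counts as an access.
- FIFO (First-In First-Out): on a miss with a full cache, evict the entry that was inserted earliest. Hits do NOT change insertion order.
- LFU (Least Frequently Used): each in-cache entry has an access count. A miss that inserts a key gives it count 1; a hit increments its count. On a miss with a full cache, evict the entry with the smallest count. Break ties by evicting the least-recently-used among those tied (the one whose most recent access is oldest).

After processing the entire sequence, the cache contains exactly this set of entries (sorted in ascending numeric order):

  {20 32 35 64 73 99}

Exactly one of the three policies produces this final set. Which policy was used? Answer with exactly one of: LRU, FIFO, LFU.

Answer: LRU

Derivation:
Simulating under each policy and comparing final sets:
  LRU: final set = {20 32 35 64 73 99} -> MATCHES target
  FIFO: final set = {20 35 50 71 73 99} -> differs
  LFU: final set = {32 35 64 73 97 99} -> differs
Only LRU produces the target set.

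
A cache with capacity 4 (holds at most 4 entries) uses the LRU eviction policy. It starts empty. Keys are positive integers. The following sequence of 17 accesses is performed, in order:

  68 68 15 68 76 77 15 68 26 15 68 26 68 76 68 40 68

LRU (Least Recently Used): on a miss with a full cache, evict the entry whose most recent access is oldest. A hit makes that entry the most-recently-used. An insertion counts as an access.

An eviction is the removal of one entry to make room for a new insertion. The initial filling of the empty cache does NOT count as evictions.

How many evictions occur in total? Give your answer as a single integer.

Answer: 3

Derivation:
LRU simulation (capacity=4):
  1. access 68: MISS. Cache (LRU->MRU): [68]
  2. access 68: HIT. Cache (LRU->MRU): [68]
  3. access 15: MISS. Cache (LRU->MRU): [68 15]
  4. access 68: HIT. Cache (LRU->MRU): [15 68]
  5. access 76: MISS. Cache (LRU->MRU): [15 68 76]
  6. access 77: MISS. Cache (LRU->MRU): [15 68 76 77]
  7. access 15: HIT. Cache (LRU->MRU): [68 76 77 15]
  8. access 68: HIT. Cache (LRU->MRU): [76 77 15 68]
  9. access 26: MISS, evict 76. Cache (LRU->MRU): [77 15 68 26]
  10. access 15: HIT. Cache (LRU->MRU): [77 68 26 15]
  11. access 68: HIT. Cache (LRU->MRU): [77 26 15 68]
  12. access 26: HIT. Cache (LRU->MRU): [77 15 68 26]
  13. access 68: HIT. Cache (LRU->MRU): [77 15 26 68]
  14. access 76: MISS, evict 77. Cache (LRU->MRU): [15 26 68 76]
  15. access 68: HIT. Cache (LRU->MRU): [15 26 76 68]
  16. access 40: MISS, evict 15. Cache (LRU->MRU): [26 76 68 40]
  17. access 68: HIT. Cache (LRU->MRU): [26 76 40 68]
Total: 10 hits, 7 misses, 3 evictions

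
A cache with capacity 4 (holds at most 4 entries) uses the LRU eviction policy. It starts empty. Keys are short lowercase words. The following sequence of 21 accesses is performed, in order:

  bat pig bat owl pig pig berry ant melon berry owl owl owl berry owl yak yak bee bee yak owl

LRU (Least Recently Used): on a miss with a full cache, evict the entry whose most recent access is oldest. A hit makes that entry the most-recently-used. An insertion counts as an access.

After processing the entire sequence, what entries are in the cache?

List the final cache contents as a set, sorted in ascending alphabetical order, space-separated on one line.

LRU simulation (capacity=4):
  1. access bat: MISS. Cache (LRU->MRU): [bat]
  2. access pig: MISS. Cache (LRU->MRU): [bat pig]
  3. access bat: HIT. Cache (LRU->MRU): [pig bat]
  4. access owl: MISS. Cache (LRU->MRU): [pig bat owl]
  5. access pig: HIT. Cache (LRU->MRU): [bat owl pig]
  6. access pig: HIT. Cache (LRU->MRU): [bat owl pig]
  7. access berry: MISS. Cache (LRU->MRU): [bat owl pig berry]
  8. access ant: MISS, evict bat. Cache (LRU->MRU): [owl pig berry ant]
  9. access melon: MISS, evict owl. Cache (LRU->MRU): [pig berry ant melon]
  10. access berry: HIT. Cache (LRU->MRU): [pig ant melon berry]
  11. access owl: MISS, evict pig. Cache (LRU->MRU): [ant melon berry owl]
  12. access owl: HIT. Cache (LRU->MRU): [ant melon berry owl]
  13. access owl: HIT. Cache (LRU->MRU): [ant melon berry owl]
  14. access berry: HIT. Cache (LRU->MRU): [ant melon owl berry]
  15. access owl: HIT. Cache (LRU->MRU): [ant melon berry owl]
  16. access yak: MISS, evict ant. Cache (LRU->MRU): [melon berry owl yak]
  17. access yak: HIT. Cache (LRU->MRU): [melon berry owl yak]
  18. access bee: MISS, evict melon. Cache (LRU->MRU): [berry owl yak bee]
  19. access bee: HIT. Cache (LRU->MRU): [berry owl yak bee]
  20. access yak: HIT. Cache (LRU->MRU): [berry owl bee yak]
  21. access owl: HIT. Cache (LRU->MRU): [berry bee yak owl]
Total: 12 hits, 9 misses, 5 evictions

Answer: bee berry owl yak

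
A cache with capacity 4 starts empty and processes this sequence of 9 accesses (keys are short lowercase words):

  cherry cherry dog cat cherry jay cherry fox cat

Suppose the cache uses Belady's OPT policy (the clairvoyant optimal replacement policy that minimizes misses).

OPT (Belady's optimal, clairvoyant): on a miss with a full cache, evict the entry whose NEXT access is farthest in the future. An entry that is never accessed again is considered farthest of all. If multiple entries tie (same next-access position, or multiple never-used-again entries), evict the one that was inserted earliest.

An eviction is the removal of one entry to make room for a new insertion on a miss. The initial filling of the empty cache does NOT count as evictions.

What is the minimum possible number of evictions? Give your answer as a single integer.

OPT (Belady) simulation (capacity=4):
  1. access cherry: MISS. Cache: [cherry]
  2. access cherry: HIT. Next use of cherry: step 5. Cache: [cherry]
  3. access dog: MISS. Cache: [cherry dog]
  4. access cat: MISS. Cache: [cherry dog cat]
  5. access cherry: HIT. Next use of cherry: step 7. Cache: [cherry dog cat]
  6. access jay: MISS. Cache: [cherry dog cat jay]
  7. access cherry: HIT. Next use of cherry: never. Cache: [cherry dog cat jay]
  8. access fox: MISS, evict cherry (next use: never). Cache: [dog cat jay fox]
  9. access cat: HIT. Next use of cat: never. Cache: [dog cat jay fox]
Total: 4 hits, 5 misses, 1 evictions

Answer: 1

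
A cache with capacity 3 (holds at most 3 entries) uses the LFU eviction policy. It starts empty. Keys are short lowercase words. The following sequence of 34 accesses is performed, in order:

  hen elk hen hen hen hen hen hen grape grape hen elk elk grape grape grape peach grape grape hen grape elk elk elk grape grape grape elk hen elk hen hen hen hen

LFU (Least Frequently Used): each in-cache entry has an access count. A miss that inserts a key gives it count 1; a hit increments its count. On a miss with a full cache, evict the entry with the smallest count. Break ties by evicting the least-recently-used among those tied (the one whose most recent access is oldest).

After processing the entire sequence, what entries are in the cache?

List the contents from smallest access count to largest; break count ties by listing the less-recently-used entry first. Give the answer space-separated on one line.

Answer: elk grape hen

Derivation:
LFU simulation (capacity=3):
  1. access hen: MISS. Cache: [hen(c=1)]
  2. access elk: MISS. Cache: [hen(c=1) elk(c=1)]
  3. access hen: HIT, count now 2. Cache: [elk(c=1) hen(c=2)]
  4. access hen: HIT, count now 3. Cache: [elk(c=1) hen(c=3)]
  5. access hen: HIT, count now 4. Cache: [elk(c=1) hen(c=4)]
  6. access hen: HIT, count now 5. Cache: [elk(c=1) hen(c=5)]
  7. access hen: HIT, count now 6. Cache: [elk(c=1) hen(c=6)]
  8. access hen: HIT, count now 7. Cache: [elk(c=1) hen(c=7)]
  9. access grape: MISS. Cache: [elk(c=1) grape(c=1) hen(c=7)]
  10. access grape: HIT, count now 2. Cache: [elk(c=1) grape(c=2) hen(c=7)]
  11. access hen: HIT, count now 8. Cache: [elk(c=1) grape(c=2) hen(c=8)]
  12. access elk: HIT, count now 2. Cache: [grape(c=2) elk(c=2) hen(c=8)]
  13. access elk: HIT, count now 3. Cache: [grape(c=2) elk(c=3) hen(c=8)]
  14. access grape: HIT, count now 3. Cache: [elk(c=3) grape(c=3) hen(c=8)]
  15. access grape: HIT, count now 4. Cache: [elk(c=3) grape(c=4) hen(c=8)]
  16. access grape: HIT, count now 5. Cache: [elk(c=3) grape(c=5) hen(c=8)]
  17. access peach: MISS, evict elk(c=3). Cache: [peach(c=1) grape(c=5) hen(c=8)]
  18. access grape: HIT, count now 6. Cache: [peach(c=1) grape(c=6) hen(c=8)]
  19. access grape: HIT, count now 7. Cache: [peach(c=1) grape(c=7) hen(c=8)]
  20. access hen: HIT, count now 9. Cache: [peach(c=1) grape(c=7) hen(c=9)]
  21. access grape: HIT, count now 8. Cache: [peach(c=1) grape(c=8) hen(c=9)]
  22. access elk: MISS, evict peach(c=1). Cache: [elk(c=1) grape(c=8) hen(c=9)]
  23. access elk: HIT, count now 2. Cache: [elk(c=2) grape(c=8) hen(c=9)]
  24. access elk: HIT, count now 3. Cache: [elk(c=3) grape(c=8) hen(c=9)]
  25. access grape: HIT, count now 9. Cache: [elk(c=3) hen(c=9) grape(c=9)]
  26. access grape: HIT, count now 10. Cache: [elk(c=3) hen(c=9) grape(c=10)]
  27. access grape: HIT, count now 11. Cache: [elk(c=3) hen(c=9) grape(c=11)]
  28. access elk: HIT, count now 4. Cache: [elk(c=4) hen(c=9) grape(c=11)]
  29. access hen: HIT, count now 10. Cache: [elk(c=4) hen(c=10) grape(c=11)]
  30. access elk: HIT, count now 5. Cache: [elk(c=5) hen(c=10) grape(c=11)]
  31. access hen: HIT, count now 11. Cache: [elk(c=5) grape(c=11) hen(c=11)]
  32. access hen: HIT, count now 12. Cache: [elk(c=5) grape(c=11) hen(c=12)]
  33. access hen: HIT, count now 13. Cache: [elk(c=5) grape(c=11) hen(c=13)]
  34. access hen: HIT, count now 14. Cache: [elk(c=5) grape(c=11) hen(c=14)]
Total: 29 hits, 5 misses, 2 evictions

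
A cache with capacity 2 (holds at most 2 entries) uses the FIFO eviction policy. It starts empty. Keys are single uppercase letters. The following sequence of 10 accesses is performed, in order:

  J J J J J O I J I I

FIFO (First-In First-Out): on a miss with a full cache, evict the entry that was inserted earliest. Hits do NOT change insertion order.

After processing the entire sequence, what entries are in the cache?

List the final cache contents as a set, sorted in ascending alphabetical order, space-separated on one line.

Answer: I J

Derivation:
FIFO simulation (capacity=2):
  1. access J: MISS. Cache (old->new): [J]
  2. access J: HIT. Cache (old->new): [J]
  3. access J: HIT. Cache (old->new): [J]
  4. access J: HIT. Cache (old->new): [J]
  5. access J: HIT. Cache (old->new): [J]
  6. access O: MISS. Cache (old->new): [J O]
  7. access I: MISS, evict J. Cache (old->new): [O I]
  8. access J: MISS, evict O. Cache (old->new): [I J]
  9. access I: HIT. Cache (old->new): [I J]
  10. access I: HIT. Cache (old->new): [I J]
Total: 6 hits, 4 misses, 2 evictions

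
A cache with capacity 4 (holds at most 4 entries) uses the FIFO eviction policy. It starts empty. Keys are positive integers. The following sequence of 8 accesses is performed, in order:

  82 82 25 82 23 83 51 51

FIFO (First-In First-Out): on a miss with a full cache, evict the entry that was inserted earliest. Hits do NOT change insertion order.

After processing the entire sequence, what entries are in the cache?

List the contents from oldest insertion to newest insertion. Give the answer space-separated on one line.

Answer: 25 23 83 51

Derivation:
FIFO simulation (capacity=4):
  1. access 82: MISS. Cache (old->new): [82]
  2. access 82: HIT. Cache (old->new): [82]
  3. access 25: MISS. Cache (old->new): [82 25]
  4. access 82: HIT. Cache (old->new): [82 25]
  5. access 23: MISS. Cache (old->new): [82 25 23]
  6. access 83: MISS. Cache (old->new): [82 25 23 83]
  7. access 51: MISS, evict 82. Cache (old->new): [25 23 83 51]
  8. access 51: HIT. Cache (old->new): [25 23 83 51]
Total: 3 hits, 5 misses, 1 evictions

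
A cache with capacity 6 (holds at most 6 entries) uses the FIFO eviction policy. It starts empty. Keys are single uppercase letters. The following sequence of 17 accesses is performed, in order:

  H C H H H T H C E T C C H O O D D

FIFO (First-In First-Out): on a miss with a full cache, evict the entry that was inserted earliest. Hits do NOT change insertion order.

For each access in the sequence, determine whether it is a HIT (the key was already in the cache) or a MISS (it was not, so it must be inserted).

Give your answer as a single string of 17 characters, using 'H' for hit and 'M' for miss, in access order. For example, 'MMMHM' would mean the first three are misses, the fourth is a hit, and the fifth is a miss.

FIFO simulation (capacity=6):
  1. access H: MISS. Cache (old->new): [H]
  2. access C: MISS. Cache (old->new): [H C]
  3. access H: HIT. Cache (old->new): [H C]
  4. access H: HIT. Cache (old->new): [H C]
  5. access H: HIT. Cache (old->new): [H C]
  6. access T: MISS. Cache (old->new): [H C T]
  7. access H: HIT. Cache (old->new): [H C T]
  8. access C: HIT. Cache (old->new): [H C T]
  9. access E: MISS. Cache (old->new): [H C T E]
  10. access T: HIT. Cache (old->new): [H C T E]
  11. access C: HIT. Cache (old->new): [H C T E]
  12. access C: HIT. Cache (old->new): [H C T E]
  13. access H: HIT. Cache (old->new): [H C T E]
  14. access O: MISS. Cache (old->new): [H C T E O]
  15. access O: HIT. Cache (old->new): [H C T E O]
  16. access D: MISS. Cache (old->new): [H C T E O D]
  17. access D: HIT. Cache (old->new): [H C T E O D]
Total: 11 hits, 6 misses, 0 evictions

Answer: MMHHHMHHMHHHHMHMH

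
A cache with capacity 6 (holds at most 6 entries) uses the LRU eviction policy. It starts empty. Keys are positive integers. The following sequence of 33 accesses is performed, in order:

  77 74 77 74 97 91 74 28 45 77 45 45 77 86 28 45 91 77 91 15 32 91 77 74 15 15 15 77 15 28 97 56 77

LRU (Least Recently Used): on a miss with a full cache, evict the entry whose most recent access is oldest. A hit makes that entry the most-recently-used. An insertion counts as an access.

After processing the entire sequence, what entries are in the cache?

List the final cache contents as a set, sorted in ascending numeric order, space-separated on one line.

LRU simulation (capacity=6):
  1. access 77: MISS. Cache (LRU->MRU): [77]
  2. access 74: MISS. Cache (LRU->MRU): [77 74]
  3. access 77: HIT. Cache (LRU->MRU): [74 77]
  4. access 74: HIT. Cache (LRU->MRU): [77 74]
  5. access 97: MISS. Cache (LRU->MRU): [77 74 97]
  6. access 91: MISS. Cache (LRU->MRU): [77 74 97 91]
  7. access 74: HIT. Cache (LRU->MRU): [77 97 91 74]
  8. access 28: MISS. Cache (LRU->MRU): [77 97 91 74 28]
  9. access 45: MISS. Cache (LRU->MRU): [77 97 91 74 28 45]
  10. access 77: HIT. Cache (LRU->MRU): [97 91 74 28 45 77]
  11. access 45: HIT. Cache (LRU->MRU): [97 91 74 28 77 45]
  12. access 45: HIT. Cache (LRU->MRU): [97 91 74 28 77 45]
  13. access 77: HIT. Cache (LRU->MRU): [97 91 74 28 45 77]
  14. access 86: MISS, evict 97. Cache (LRU->MRU): [91 74 28 45 77 86]
  15. access 28: HIT. Cache (LRU->MRU): [91 74 45 77 86 28]
  16. access 45: HIT. Cache (LRU->MRU): [91 74 77 86 28 45]
  17. access 91: HIT. Cache (LRU->MRU): [74 77 86 28 45 91]
  18. access 77: HIT. Cache (LRU->MRU): [74 86 28 45 91 77]
  19. access 91: HIT. Cache (LRU->MRU): [74 86 28 45 77 91]
  20. access 15: MISS, evict 74. Cache (LRU->MRU): [86 28 45 77 91 15]
  21. access 32: MISS, evict 86. Cache (LRU->MRU): [28 45 77 91 15 32]
  22. access 91: HIT. Cache (LRU->MRU): [28 45 77 15 32 91]
  23. access 77: HIT. Cache (LRU->MRU): [28 45 15 32 91 77]
  24. access 74: MISS, evict 28. Cache (LRU->MRU): [45 15 32 91 77 74]
  25. access 15: HIT. Cache (LRU->MRU): [45 32 91 77 74 15]
  26. access 15: HIT. Cache (LRU->MRU): [45 32 91 77 74 15]
  27. access 15: HIT. Cache (LRU->MRU): [45 32 91 77 74 15]
  28. access 77: HIT. Cache (LRU->MRU): [45 32 91 74 15 77]
  29. access 15: HIT. Cache (LRU->MRU): [45 32 91 74 77 15]
  30. access 28: MISS, evict 45. Cache (LRU->MRU): [32 91 74 77 15 28]
  31. access 97: MISS, evict 32. Cache (LRU->MRU): [91 74 77 15 28 97]
  32. access 56: MISS, evict 91. Cache (LRU->MRU): [74 77 15 28 97 56]
  33. access 77: HIT. Cache (LRU->MRU): [74 15 28 97 56 77]
Total: 20 hits, 13 misses, 7 evictions

Answer: 15 28 56 74 77 97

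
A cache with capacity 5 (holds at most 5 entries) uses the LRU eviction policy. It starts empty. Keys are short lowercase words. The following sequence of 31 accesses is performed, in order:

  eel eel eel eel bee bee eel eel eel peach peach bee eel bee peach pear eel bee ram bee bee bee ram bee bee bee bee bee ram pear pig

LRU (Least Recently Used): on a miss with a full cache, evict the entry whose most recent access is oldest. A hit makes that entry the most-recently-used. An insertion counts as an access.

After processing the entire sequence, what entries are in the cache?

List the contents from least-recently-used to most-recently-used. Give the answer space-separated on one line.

Answer: eel bee ram pear pig

Derivation:
LRU simulation (capacity=5):
  1. access eel: MISS. Cache (LRU->MRU): [eel]
  2. access eel: HIT. Cache (LRU->MRU): [eel]
  3. access eel: HIT. Cache (LRU->MRU): [eel]
  4. access eel: HIT. Cache (LRU->MRU): [eel]
  5. access bee: MISS. Cache (LRU->MRU): [eel bee]
  6. access bee: HIT. Cache (LRU->MRU): [eel bee]
  7. access eel: HIT. Cache (LRU->MRU): [bee eel]
  8. access eel: HIT. Cache (LRU->MRU): [bee eel]
  9. access eel: HIT. Cache (LRU->MRU): [bee eel]
  10. access peach: MISS. Cache (LRU->MRU): [bee eel peach]
  11. access peach: HIT. Cache (LRU->MRU): [bee eel peach]
  12. access bee: HIT. Cache (LRU->MRU): [eel peach bee]
  13. access eel: HIT. Cache (LRU->MRU): [peach bee eel]
  14. access bee: HIT. Cache (LRU->MRU): [peach eel bee]
  15. access peach: HIT. Cache (LRU->MRU): [eel bee peach]
  16. access pear: MISS. Cache (LRU->MRU): [eel bee peach pear]
  17. access eel: HIT. Cache (LRU->MRU): [bee peach pear eel]
  18. access bee: HIT. Cache (LRU->MRU): [peach pear eel bee]
  19. access ram: MISS. Cache (LRU->MRU): [peach pear eel bee ram]
  20. access bee: HIT. Cache (LRU->MRU): [peach pear eel ram bee]
  21. access bee: HIT. Cache (LRU->MRU): [peach pear eel ram bee]
  22. access bee: HIT. Cache (LRU->MRU): [peach pear eel ram bee]
  23. access ram: HIT. Cache (LRU->MRU): [peach pear eel bee ram]
  24. access bee: HIT. Cache (LRU->MRU): [peach pear eel ram bee]
  25. access bee: HIT. Cache (LRU->MRU): [peach pear eel ram bee]
  26. access bee: HIT. Cache (LRU->MRU): [peach pear eel ram bee]
  27. access bee: HIT. Cache (LRU->MRU): [peach pear eel ram bee]
  28. access bee: HIT. Cache (LRU->MRU): [peach pear eel ram bee]
  29. access ram: HIT. Cache (LRU->MRU): [peach pear eel bee ram]
  30. access pear: HIT. Cache (LRU->MRU): [peach eel bee ram pear]
  31. access pig: MISS, evict peach. Cache (LRU->MRU): [eel bee ram pear pig]
Total: 25 hits, 6 misses, 1 evictions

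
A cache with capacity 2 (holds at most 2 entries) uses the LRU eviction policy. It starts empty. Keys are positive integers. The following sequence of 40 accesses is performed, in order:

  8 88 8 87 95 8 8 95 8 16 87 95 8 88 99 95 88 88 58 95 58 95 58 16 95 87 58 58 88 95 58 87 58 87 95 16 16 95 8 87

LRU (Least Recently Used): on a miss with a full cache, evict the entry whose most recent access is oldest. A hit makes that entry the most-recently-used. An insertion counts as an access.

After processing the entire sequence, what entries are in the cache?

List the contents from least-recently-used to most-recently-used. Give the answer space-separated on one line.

Answer: 8 87

Derivation:
LRU simulation (capacity=2):
  1. access 8: MISS. Cache (LRU->MRU): [8]
  2. access 88: MISS. Cache (LRU->MRU): [8 88]
  3. access 8: HIT. Cache (LRU->MRU): [88 8]
  4. access 87: MISS, evict 88. Cache (LRU->MRU): [8 87]
  5. access 95: MISS, evict 8. Cache (LRU->MRU): [87 95]
  6. access 8: MISS, evict 87. Cache (LRU->MRU): [95 8]
  7. access 8: HIT. Cache (LRU->MRU): [95 8]
  8. access 95: HIT. Cache (LRU->MRU): [8 95]
  9. access 8: HIT. Cache (LRU->MRU): [95 8]
  10. access 16: MISS, evict 95. Cache (LRU->MRU): [8 16]
  11. access 87: MISS, evict 8. Cache (LRU->MRU): [16 87]
  12. access 95: MISS, evict 16. Cache (LRU->MRU): [87 95]
  13. access 8: MISS, evict 87. Cache (LRU->MRU): [95 8]
  14. access 88: MISS, evict 95. Cache (LRU->MRU): [8 88]
  15. access 99: MISS, evict 8. Cache (LRU->MRU): [88 99]
  16. access 95: MISS, evict 88. Cache (LRU->MRU): [99 95]
  17. access 88: MISS, evict 99. Cache (LRU->MRU): [95 88]
  18. access 88: HIT. Cache (LRU->MRU): [95 88]
  19. access 58: MISS, evict 95. Cache (LRU->MRU): [88 58]
  20. access 95: MISS, evict 88. Cache (LRU->MRU): [58 95]
  21. access 58: HIT. Cache (LRU->MRU): [95 58]
  22. access 95: HIT. Cache (LRU->MRU): [58 95]
  23. access 58: HIT. Cache (LRU->MRU): [95 58]
  24. access 16: MISS, evict 95. Cache (LRU->MRU): [58 16]
  25. access 95: MISS, evict 58. Cache (LRU->MRU): [16 95]
  26. access 87: MISS, evict 16. Cache (LRU->MRU): [95 87]
  27. access 58: MISS, evict 95. Cache (LRU->MRU): [87 58]
  28. access 58: HIT. Cache (LRU->MRU): [87 58]
  29. access 88: MISS, evict 87. Cache (LRU->MRU): [58 88]
  30. access 95: MISS, evict 58. Cache (LRU->MRU): [88 95]
  31. access 58: MISS, evict 88. Cache (LRU->MRU): [95 58]
  32. access 87: MISS, evict 95. Cache (LRU->MRU): [58 87]
  33. access 58: HIT. Cache (LRU->MRU): [87 58]
  34. access 87: HIT. Cache (LRU->MRU): [58 87]
  35. access 95: MISS, evict 58. Cache (LRU->MRU): [87 95]
  36. access 16: MISS, evict 87. Cache (LRU->MRU): [95 16]
  37. access 16: HIT. Cache (LRU->MRU): [95 16]
  38. access 95: HIT. Cache (LRU->MRU): [16 95]
  39. access 8: MISS, evict 16. Cache (LRU->MRU): [95 8]
  40. access 87: MISS, evict 95. Cache (LRU->MRU): [8 87]
Total: 13 hits, 27 misses, 25 evictions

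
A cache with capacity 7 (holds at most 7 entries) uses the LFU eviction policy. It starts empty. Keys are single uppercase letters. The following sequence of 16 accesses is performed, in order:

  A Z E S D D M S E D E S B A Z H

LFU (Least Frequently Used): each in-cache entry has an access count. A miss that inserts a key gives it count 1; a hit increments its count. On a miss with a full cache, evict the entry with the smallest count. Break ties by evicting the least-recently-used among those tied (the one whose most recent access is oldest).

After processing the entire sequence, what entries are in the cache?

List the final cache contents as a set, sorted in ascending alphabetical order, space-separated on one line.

LFU simulation (capacity=7):
  1. access A: MISS. Cache: [A(c=1)]
  2. access Z: MISS. Cache: [A(c=1) Z(c=1)]
  3. access E: MISS. Cache: [A(c=1) Z(c=1) E(c=1)]
  4. access S: MISS. Cache: [A(c=1) Z(c=1) E(c=1) S(c=1)]
  5. access D: MISS. Cache: [A(c=1) Z(c=1) E(c=1) S(c=1) D(c=1)]
  6. access D: HIT, count now 2. Cache: [A(c=1) Z(c=1) E(c=1) S(c=1) D(c=2)]
  7. access M: MISS. Cache: [A(c=1) Z(c=1) E(c=1) S(c=1) M(c=1) D(c=2)]
  8. access S: HIT, count now 2. Cache: [A(c=1) Z(c=1) E(c=1) M(c=1) D(c=2) S(c=2)]
  9. access E: HIT, count now 2. Cache: [A(c=1) Z(c=1) M(c=1) D(c=2) S(c=2) E(c=2)]
  10. access D: HIT, count now 3. Cache: [A(c=1) Z(c=1) M(c=1) S(c=2) E(c=2) D(c=3)]
  11. access E: HIT, count now 3. Cache: [A(c=1) Z(c=1) M(c=1) S(c=2) D(c=3) E(c=3)]
  12. access S: HIT, count now 3. Cache: [A(c=1) Z(c=1) M(c=1) D(c=3) E(c=3) S(c=3)]
  13. access B: MISS. Cache: [A(c=1) Z(c=1) M(c=1) B(c=1) D(c=3) E(c=3) S(c=3)]
  14. access A: HIT, count now 2. Cache: [Z(c=1) M(c=1) B(c=1) A(c=2) D(c=3) E(c=3) S(c=3)]
  15. access Z: HIT, count now 2. Cache: [M(c=1) B(c=1) A(c=2) Z(c=2) D(c=3) E(c=3) S(c=3)]
  16. access H: MISS, evict M(c=1). Cache: [B(c=1) H(c=1) A(c=2) Z(c=2) D(c=3) E(c=3) S(c=3)]
Total: 8 hits, 8 misses, 1 evictions

Answer: A B D E H S Z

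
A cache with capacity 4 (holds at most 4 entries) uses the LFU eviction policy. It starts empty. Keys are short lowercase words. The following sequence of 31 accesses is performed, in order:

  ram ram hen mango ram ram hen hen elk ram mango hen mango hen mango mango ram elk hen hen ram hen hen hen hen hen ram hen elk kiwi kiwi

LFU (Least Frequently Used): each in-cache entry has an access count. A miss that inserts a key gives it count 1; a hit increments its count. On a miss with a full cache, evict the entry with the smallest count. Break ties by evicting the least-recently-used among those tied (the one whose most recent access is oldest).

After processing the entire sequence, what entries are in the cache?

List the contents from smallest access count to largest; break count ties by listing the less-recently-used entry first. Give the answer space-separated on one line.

Answer: kiwi mango ram hen

Derivation:
LFU simulation (capacity=4):
  1. access ram: MISS. Cache: [ram(c=1)]
  2. access ram: HIT, count now 2. Cache: [ram(c=2)]
  3. access hen: MISS. Cache: [hen(c=1) ram(c=2)]
  4. access mango: MISS. Cache: [hen(c=1) mango(c=1) ram(c=2)]
  5. access ram: HIT, count now 3. Cache: [hen(c=1) mango(c=1) ram(c=3)]
  6. access ram: HIT, count now 4. Cache: [hen(c=1) mango(c=1) ram(c=4)]
  7. access hen: HIT, count now 2. Cache: [mango(c=1) hen(c=2) ram(c=4)]
  8. access hen: HIT, count now 3. Cache: [mango(c=1) hen(c=3) ram(c=4)]
  9. access elk: MISS. Cache: [mango(c=1) elk(c=1) hen(c=3) ram(c=4)]
  10. access ram: HIT, count now 5. Cache: [mango(c=1) elk(c=1) hen(c=3) ram(c=5)]
  11. access mango: HIT, count now 2. Cache: [elk(c=1) mango(c=2) hen(c=3) ram(c=5)]
  12. access hen: HIT, count now 4. Cache: [elk(c=1) mango(c=2) hen(c=4) ram(c=5)]
  13. access mango: HIT, count now 3. Cache: [elk(c=1) mango(c=3) hen(c=4) ram(c=5)]
  14. access hen: HIT, count now 5. Cache: [elk(c=1) mango(c=3) ram(c=5) hen(c=5)]
  15. access mango: HIT, count now 4. Cache: [elk(c=1) mango(c=4) ram(c=5) hen(c=5)]
  16. access mango: HIT, count now 5. Cache: [elk(c=1) ram(c=5) hen(c=5) mango(c=5)]
  17. access ram: HIT, count now 6. Cache: [elk(c=1) hen(c=5) mango(c=5) ram(c=6)]
  18. access elk: HIT, count now 2. Cache: [elk(c=2) hen(c=5) mango(c=5) ram(c=6)]
  19. access hen: HIT, count now 6. Cache: [elk(c=2) mango(c=5) ram(c=6) hen(c=6)]
  20. access hen: HIT, count now 7. Cache: [elk(c=2) mango(c=5) ram(c=6) hen(c=7)]
  21. access ram: HIT, count now 7. Cache: [elk(c=2) mango(c=5) hen(c=7) ram(c=7)]
  22. access hen: HIT, count now 8. Cache: [elk(c=2) mango(c=5) ram(c=7) hen(c=8)]
  23. access hen: HIT, count now 9. Cache: [elk(c=2) mango(c=5) ram(c=7) hen(c=9)]
  24. access hen: HIT, count now 10. Cache: [elk(c=2) mango(c=5) ram(c=7) hen(c=10)]
  25. access hen: HIT, count now 11. Cache: [elk(c=2) mango(c=5) ram(c=7) hen(c=11)]
  26. access hen: HIT, count now 12. Cache: [elk(c=2) mango(c=5) ram(c=7) hen(c=12)]
  27. access ram: HIT, count now 8. Cache: [elk(c=2) mango(c=5) ram(c=8) hen(c=12)]
  28. access hen: HIT, count now 13. Cache: [elk(c=2) mango(c=5) ram(c=8) hen(c=13)]
  29. access elk: HIT, count now 3. Cache: [elk(c=3) mango(c=5) ram(c=8) hen(c=13)]
  30. access kiwi: MISS, evict elk(c=3). Cache: [kiwi(c=1) mango(c=5) ram(c=8) hen(c=13)]
  31. access kiwi: HIT, count now 2. Cache: [kiwi(c=2) mango(c=5) ram(c=8) hen(c=13)]
Total: 26 hits, 5 misses, 1 evictions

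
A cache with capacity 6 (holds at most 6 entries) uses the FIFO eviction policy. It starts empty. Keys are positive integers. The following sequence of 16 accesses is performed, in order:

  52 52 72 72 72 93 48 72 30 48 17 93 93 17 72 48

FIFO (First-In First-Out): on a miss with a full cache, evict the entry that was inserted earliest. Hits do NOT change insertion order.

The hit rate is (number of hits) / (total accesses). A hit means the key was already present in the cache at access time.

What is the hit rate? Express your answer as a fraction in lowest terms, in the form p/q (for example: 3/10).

FIFO simulation (capacity=6):
  1. access 52: MISS. Cache (old->new): [52]
  2. access 52: HIT. Cache (old->new): [52]
  3. access 72: MISS. Cache (old->new): [52 72]
  4. access 72: HIT. Cache (old->new): [52 72]
  5. access 72: HIT. Cache (old->new): [52 72]
  6. access 93: MISS. Cache (old->new): [52 72 93]
  7. access 48: MISS. Cache (old->new): [52 72 93 48]
  8. access 72: HIT. Cache (old->new): [52 72 93 48]
  9. access 30: MISS. Cache (old->new): [52 72 93 48 30]
  10. access 48: HIT. Cache (old->new): [52 72 93 48 30]
  11. access 17: MISS. Cache (old->new): [52 72 93 48 30 17]
  12. access 93: HIT. Cache (old->new): [52 72 93 48 30 17]
  13. access 93: HIT. Cache (old->new): [52 72 93 48 30 17]
  14. access 17: HIT. Cache (old->new): [52 72 93 48 30 17]
  15. access 72: HIT. Cache (old->new): [52 72 93 48 30 17]
  16. access 48: HIT. Cache (old->new): [52 72 93 48 30 17]
Total: 10 hits, 6 misses, 0 evictions

Hit rate = 10/16 = 5/8

Answer: 5/8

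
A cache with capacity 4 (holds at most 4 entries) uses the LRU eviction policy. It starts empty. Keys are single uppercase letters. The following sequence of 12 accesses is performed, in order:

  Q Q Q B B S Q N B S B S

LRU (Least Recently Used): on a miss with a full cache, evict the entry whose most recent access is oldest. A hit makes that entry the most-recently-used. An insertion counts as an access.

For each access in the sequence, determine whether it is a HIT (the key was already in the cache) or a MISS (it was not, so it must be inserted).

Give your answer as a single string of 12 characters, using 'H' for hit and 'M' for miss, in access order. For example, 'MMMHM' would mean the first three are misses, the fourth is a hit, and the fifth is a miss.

Answer: MHHMHMHMHHHH

Derivation:
LRU simulation (capacity=4):
  1. access Q: MISS. Cache (LRU->MRU): [Q]
  2. access Q: HIT. Cache (LRU->MRU): [Q]
  3. access Q: HIT. Cache (LRU->MRU): [Q]
  4. access B: MISS. Cache (LRU->MRU): [Q B]
  5. access B: HIT. Cache (LRU->MRU): [Q B]
  6. access S: MISS. Cache (LRU->MRU): [Q B S]
  7. access Q: HIT. Cache (LRU->MRU): [B S Q]
  8. access N: MISS. Cache (LRU->MRU): [B S Q N]
  9. access B: HIT. Cache (LRU->MRU): [S Q N B]
  10. access S: HIT. Cache (LRU->MRU): [Q N B S]
  11. access B: HIT. Cache (LRU->MRU): [Q N S B]
  12. access S: HIT. Cache (LRU->MRU): [Q N B S]
Total: 8 hits, 4 misses, 0 evictions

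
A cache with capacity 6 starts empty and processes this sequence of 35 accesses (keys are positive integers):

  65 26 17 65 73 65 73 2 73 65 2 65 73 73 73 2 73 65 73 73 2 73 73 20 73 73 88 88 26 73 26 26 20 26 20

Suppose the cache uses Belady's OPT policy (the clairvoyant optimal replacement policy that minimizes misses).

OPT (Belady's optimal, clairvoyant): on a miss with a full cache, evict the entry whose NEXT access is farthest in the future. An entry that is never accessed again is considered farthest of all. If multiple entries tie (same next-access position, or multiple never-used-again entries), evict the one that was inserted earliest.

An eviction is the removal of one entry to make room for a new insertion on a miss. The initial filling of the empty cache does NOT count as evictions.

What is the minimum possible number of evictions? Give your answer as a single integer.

OPT (Belady) simulation (capacity=6):
  1. access 65: MISS. Cache: [65]
  2. access 26: MISS. Cache: [65 26]
  3. access 17: MISS. Cache: [65 26 17]
  4. access 65: HIT. Next use of 65: step 6. Cache: [65 26 17]
  5. access 73: MISS. Cache: [65 26 17 73]
  6. access 65: HIT. Next use of 65: step 10. Cache: [65 26 17 73]
  7. access 73: HIT. Next use of 73: step 9. Cache: [65 26 17 73]
  8. access 2: MISS. Cache: [65 26 17 73 2]
  9. access 73: HIT. Next use of 73: step 13. Cache: [65 26 17 73 2]
  10. access 65: HIT. Next use of 65: step 12. Cache: [65 26 17 73 2]
  11. access 2: HIT. Next use of 2: step 16. Cache: [65 26 17 73 2]
  12. access 65: HIT. Next use of 65: step 18. Cache: [65 26 17 73 2]
  13. access 73: HIT. Next use of 73: step 14. Cache: [65 26 17 73 2]
  14. access 73: HIT. Next use of 73: step 15. Cache: [65 26 17 73 2]
  15. access 73: HIT. Next use of 73: step 17. Cache: [65 26 17 73 2]
  16. access 2: HIT. Next use of 2: step 21. Cache: [65 26 17 73 2]
  17. access 73: HIT. Next use of 73: step 19. Cache: [65 26 17 73 2]
  18. access 65: HIT. Next use of 65: never. Cache: [65 26 17 73 2]
  19. access 73: HIT. Next use of 73: step 20. Cache: [65 26 17 73 2]
  20. access 73: HIT. Next use of 73: step 22. Cache: [65 26 17 73 2]
  21. access 2: HIT. Next use of 2: never. Cache: [65 26 17 73 2]
  22. access 73: HIT. Next use of 73: step 23. Cache: [65 26 17 73 2]
  23. access 73: HIT. Next use of 73: step 25. Cache: [65 26 17 73 2]
  24. access 20: MISS. Cache: [65 26 17 73 2 20]
  25. access 73: HIT. Next use of 73: step 26. Cache: [65 26 17 73 2 20]
  26. access 73: HIT. Next use of 73: step 30. Cache: [65 26 17 73 2 20]
  27. access 88: MISS, evict 65 (next use: never). Cache: [26 17 73 2 20 88]
  28. access 88: HIT. Next use of 88: never. Cache: [26 17 73 2 20 88]
  29. access 26: HIT. Next use of 26: step 31. Cache: [26 17 73 2 20 88]
  30. access 73: HIT. Next use of 73: never. Cache: [26 17 73 2 20 88]
  31. access 26: HIT. Next use of 26: step 32. Cache: [26 17 73 2 20 88]
  32. access 26: HIT. Next use of 26: step 34. Cache: [26 17 73 2 20 88]
  33. access 20: HIT. Next use of 20: step 35. Cache: [26 17 73 2 20 88]
  34. access 26: HIT. Next use of 26: never. Cache: [26 17 73 2 20 88]
  35. access 20: HIT. Next use of 20: never. Cache: [26 17 73 2 20 88]
Total: 28 hits, 7 misses, 1 evictions

Answer: 1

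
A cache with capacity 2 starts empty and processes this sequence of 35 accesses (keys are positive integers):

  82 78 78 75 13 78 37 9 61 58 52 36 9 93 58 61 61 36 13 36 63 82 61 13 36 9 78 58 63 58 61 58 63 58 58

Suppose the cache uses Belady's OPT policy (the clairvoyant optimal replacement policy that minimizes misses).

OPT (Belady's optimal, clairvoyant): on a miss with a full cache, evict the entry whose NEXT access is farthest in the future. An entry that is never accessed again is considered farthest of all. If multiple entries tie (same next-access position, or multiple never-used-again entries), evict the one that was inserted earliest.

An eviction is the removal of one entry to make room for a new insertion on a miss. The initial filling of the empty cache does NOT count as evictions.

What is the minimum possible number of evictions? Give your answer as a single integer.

OPT (Belady) simulation (capacity=2):
  1. access 82: MISS. Cache: [82]
  2. access 78: MISS. Cache: [82 78]
  3. access 78: HIT. Next use of 78: step 6. Cache: [82 78]
  4. access 75: MISS, evict 82 (next use: step 22). Cache: [78 75]
  5. access 13: MISS, evict 75 (next use: never). Cache: [78 13]
  6. access 78: HIT. Next use of 78: step 27. Cache: [78 13]
  7. access 37: MISS, evict 78 (next use: step 27). Cache: [13 37]
  8. access 9: MISS, evict 37 (next use: never). Cache: [13 9]
  9. access 61: MISS, evict 13 (next use: step 19). Cache: [9 61]
  10. access 58: MISS, evict 61 (next use: step 16). Cache: [9 58]
  11. access 52: MISS, evict 58 (next use: step 15). Cache: [9 52]
  12. access 36: MISS, evict 52 (next use: never). Cache: [9 36]
  13. access 9: HIT. Next use of 9: step 26. Cache: [9 36]
  14. access 93: MISS, evict 9 (next use: step 26). Cache: [36 93]
  15. access 58: MISS, evict 93 (next use: never). Cache: [36 58]
  16. access 61: MISS, evict 58 (next use: step 28). Cache: [36 61]
  17. access 61: HIT. Next use of 61: step 23. Cache: [36 61]
  18. access 36: HIT. Next use of 36: step 20. Cache: [36 61]
  19. access 13: MISS, evict 61 (next use: step 23). Cache: [36 13]
  20. access 36: HIT. Next use of 36: step 25. Cache: [36 13]
  21. access 63: MISS, evict 36 (next use: step 25). Cache: [13 63]
  22. access 82: MISS, evict 63 (next use: step 29). Cache: [13 82]
  23. access 61: MISS, evict 82 (next use: never). Cache: [13 61]
  24. access 13: HIT. Next use of 13: never. Cache: [13 61]
  25. access 36: MISS, evict 13 (next use: never). Cache: [61 36]
  26. access 9: MISS, evict 36 (next use: never). Cache: [61 9]
  27. access 78: MISS, evict 9 (next use: never). Cache: [61 78]
  28. access 58: MISS, evict 78 (next use: never). Cache: [61 58]
  29. access 63: MISS, evict 61 (next use: step 31). Cache: [58 63]
  30. access 58: HIT. Next use of 58: step 32. Cache: [58 63]
  31. access 61: MISS, evict 63 (next use: step 33). Cache: [58 61]
  32. access 58: HIT. Next use of 58: step 34. Cache: [58 61]
  33. access 63: MISS, evict 61 (next use: never). Cache: [58 63]
  34. access 58: HIT. Next use of 58: step 35. Cache: [58 63]
  35. access 58: HIT. Next use of 58: never. Cache: [58 63]
Total: 11 hits, 24 misses, 22 evictions

Answer: 22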